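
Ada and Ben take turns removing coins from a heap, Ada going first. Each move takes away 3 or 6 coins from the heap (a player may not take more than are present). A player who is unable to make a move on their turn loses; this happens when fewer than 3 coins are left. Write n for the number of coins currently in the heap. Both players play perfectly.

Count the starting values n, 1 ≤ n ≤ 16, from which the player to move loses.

5

Build the W/L table. Terminal = L. A non-terminal position is W if it has a move to some L; otherwise it is L.
n=0: no move → L
n=1: no move → L
n=2: no move → L
n=3: reaches L-position 0 → W
n=4: reaches L-position 1 → W
n=5: reaches L-position 2 → W
n=6: reaches L-position 0 → W
n=7: reaches L-position 1 → W
n=8: reaches L-position 2 → W
n=9: only reaches 6(W), 3(W), all W → L
n=10: only reaches 7(W), 4(W), all W → L
n=11: only reaches 8(W), 5(W), all W → L
n=12: reaches L-position 9 → W
n=13: reaches L-position 10 → W
n=14: reaches L-position 11 → W
n=15: reaches L-position 9 → W
n=16: reaches L-position 10 → W
L entries with 1 ≤ n ≤ 16 (n=0 is outside the asked range and is not counted): n = 1, 2, 9, 10, 11; that makes 5.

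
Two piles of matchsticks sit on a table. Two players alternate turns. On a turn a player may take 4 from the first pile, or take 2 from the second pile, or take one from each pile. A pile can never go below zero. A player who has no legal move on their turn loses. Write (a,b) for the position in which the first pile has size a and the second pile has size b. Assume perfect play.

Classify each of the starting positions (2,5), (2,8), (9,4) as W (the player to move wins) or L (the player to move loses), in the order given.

(2,5): W, (2,8): W, (9,4): L

Use the standard recursion: the mover loses at a terminal position; elsewhere, the mover wins exactly when some move hands the opponent an L position.
No move ever increases a pile, so every position that can arise here has a ≤ 9 and b ≤ 8; it is enough to label the cells with 0 ≤ a ≤ 9 and 0 ≤ b ≤ 8.
Every move lowers a or b (never raises either), so fill the grid row by row in increasing a, and left to right within a row: each cell's successors are then already labelled.
      b=0  b=1  b=2  b=3  b=4  b=5  b=6  b=7  b=8
a=0:    L    L    W    W    L    L    W    W    L
a=1:    L    W    W    L    L    W    W    L    L
a=2:    L    W    W    L    W    W    L    L    W
a=3:    L    W    W    L    W    W    L    W    W
a=4:    W    W    L    L    W    W    L    W    W
a=5:    W    L    L    W    W    L    L    W    W
a=6:    W    L    W    W    L    L    W    W    L
a=7:    W    L    W    W    L    W    W    L    L
a=8:    L    L    W    W    L    W    W    L    W
a=9:    L    W    W    L    L    W    W    L    W
Cells with no legal move (terminal, hence L): (0,0), (0,1), (1,0), (2,0), (3,0).
The remaining L cells, each justified by listing all of its moves:
(0,4): →(0,2)(W) only, which is W, so L
(0,5): →(0,3)(W) only, which is W, so L
(0,8): →(0,6)(W) only, which is W, so L
(1,3): →(1,1)(W), (0,2)(W) — all W, so L
(1,4): →(1,2)(W), (0,3)(W) — all W, so L
(1,7): →(1,5)(W), (0,6)(W) — all W, so L
(1,8): →(1,6)(W), (0,7)(W) — all W, so L
(2,3): →(2,1)(W), (1,2)(W) — all W, so L
(2,6): →(2,4)(W), (1,5)(W) — all W, so L
(2,7): →(2,5)(W), (1,6)(W) — all W, so L
(3,3): →(3,1)(W), (2,2)(W) — all W, so L
(3,6): →(3,4)(W), (2,5)(W) — all W, so L
(4,2): →(0,2)(W), (4,0)(W), (3,1)(W) — all W, so L
(4,3): →(0,3)(W), (4,1)(W), (3,2)(W) — all W, so L
(4,6): →(0,6)(W), (4,4)(W), (3,5)(W) — all W, so L
(5,1): →(1,1)(W), (4,0)(W) — all W, so L
(5,2): →(1,2)(W), (5,0)(W), (4,1)(W) — all W, so L
(5,5): →(1,5)(W), (5,3)(W), (4,4)(W) — all W, so L
(5,6): →(1,6)(W), (5,4)(W), (4,5)(W) — all W, so L
(6,1): →(2,1)(W), (5,0)(W) — all W, so L
(6,4): →(2,4)(W), (6,2)(W), (5,3)(W) — all W, so L
(6,5): →(2,5)(W), (6,3)(W), (5,4)(W) — all W, so L
(6,8): →(2,8)(W), (6,6)(W), (5,7)(W) — all W, so L
(7,1): →(3,1)(W), (6,0)(W) — all W, so L
(7,4): →(3,4)(W), (7,2)(W), (6,3)(W) — all W, so L
(7,7): →(3,7)(W), (7,5)(W), (6,6)(W) — all W, so L
(7,8): →(3,8)(W), (7,6)(W), (6,7)(W) — all W, so L
(8,0): →(4,0)(W) only, which is W, so L
(8,1): →(4,1)(W), (7,0)(W) — all W, so L
(8,4): →(4,4)(W), (8,2)(W), (7,3)(W) — all W, so L
(8,7): →(4,7)(W), (8,5)(W), (7,6)(W) — all W, so L
(9,0): →(5,0)(W) only, which is W, so L
(9,3): →(5,3)(W), (9,1)(W), (8,2)(W) — all W, so L
(9,4): →(5,4)(W), (9,2)(W), (8,3)(W) — all W, so L
(9,7): →(5,7)(W), (9,5)(W), (8,6)(W) — all W, so L
Every other cell has at least one move into one of the L cells above, so it is W.
(2,5): the move to (2,3) reaches an L cell, so W
(2,8): the move to (2,6) reaches an L cell, so W
(9,4): one of the L cells justified above, so L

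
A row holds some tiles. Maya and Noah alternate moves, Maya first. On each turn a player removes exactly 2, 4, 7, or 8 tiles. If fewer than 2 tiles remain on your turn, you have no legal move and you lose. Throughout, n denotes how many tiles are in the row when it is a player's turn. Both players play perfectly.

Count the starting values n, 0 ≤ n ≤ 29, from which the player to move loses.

Positions with no move are L. A position that does have a move is losing for the player to move precisely when every available move leads to a winning position for the opponent. Fill in the labels:
n=0: no move → L
n=1: no move → L
n=2: W (go to 0, an L position)
n=3: W (go to 1, an L position)
n=4: W (go to 0, an L position)
n=5: W (go to 1, an L position)
n=6: L (options 4(W), 2(W) are all W)
n=7: W (go to 0, an L position)
n=8: W (go to 6, an L position)
n=9: W (go to 1, an L position)
n=10: W (go to 6, an L position)
n=11: L (options 9(W), 7(W), 4(W), 3(W) are all W)
n=12: L (options 10(W), 8(W), 5(W), 4(W) are all W)
n=13: W (go to 11, an L position)
n=14: W (go to 12, an L position)
n=15: W (go to 11, an L position)
n=16: W (go to 12, an L position)
n=17: L (options 15(W), 13(W), 10(W), 9(W) are all W)
n=18: W (go to 11, an L position)
n=19: W (go to 17, an L position)
n=20: W (go to 12, an L position)
n=21: W (go to 17, an L position)
n=22: L (options 20(W), 18(W), 15(W), 14(W) are all W)
n=23: L (options 21(W), 19(W), 16(W), 15(W) are all W)
n=24: W (go to 22, an L position)
n=25: W (go to 23, an L position)
n=26: W (go to 22, an L position)
n=27: W (go to 23, an L position)
n=28: L (options 26(W), 24(W), 21(W), 20(W) are all W)
n=29: W (go to 22, an L position)
L entries with 0 ≤ n ≤ 29: n = 0, 1, 6, 11, 12, 17, 22, 23, 28; that makes 9.

9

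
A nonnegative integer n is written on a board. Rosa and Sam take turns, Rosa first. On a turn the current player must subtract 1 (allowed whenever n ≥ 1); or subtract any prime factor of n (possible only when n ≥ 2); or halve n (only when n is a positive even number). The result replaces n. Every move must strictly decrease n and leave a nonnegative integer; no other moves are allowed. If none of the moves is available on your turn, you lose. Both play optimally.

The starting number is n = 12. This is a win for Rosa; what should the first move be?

Move to 9.

Build the W/L table. Terminal = L. A non-terminal position is W if it has a move to some L; otherwise it is L.
n=0: no move → L
n=1: W (go to 0, an L position)
n=2: W (go to 0, an L position)
n=3: W (go to 0, an L position)
n=4: L (options 2(W), 3(W) are all W)
n=5: W (go to 0, an L position)
n=6: W (go to 4, an L position)
n=7: W (go to 0, an L position)
n=8: W (go to 4, an L position)
n=9: L (options 6(W), 8(W) are all W)
n=10: W (go to 9, an L position)
n=11: W (go to 0, an L position)
n=12: W (go to 9, an L position)
From 12, the L positions reachable in one move are: 9.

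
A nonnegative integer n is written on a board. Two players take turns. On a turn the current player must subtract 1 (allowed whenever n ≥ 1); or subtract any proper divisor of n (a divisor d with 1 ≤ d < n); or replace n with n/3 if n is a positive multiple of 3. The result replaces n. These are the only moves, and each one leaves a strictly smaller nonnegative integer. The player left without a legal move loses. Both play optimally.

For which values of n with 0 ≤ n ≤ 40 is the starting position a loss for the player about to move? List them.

Use the standard recursion: the mover loses at a terminal position; elsewhere, the mover wins exactly when some move hands the opponent an L position.
n=0: no move → L
n=1: reaches L-position 0 → W
n=2: only reaches 1(W), which is W → L
n=3: reaches L-position 2 → W
n=4: reaches L-position 2 → W
n=5: only reaches 4(W), which is W → L
n=6: reaches L-position 2 → W
n=7: only reaches 6(W), which is W → L
n=8: reaches L-position 7 → W
n=9: only reaches 3(W), 6(W), 8(W), all W → L
n=10: reaches L-position 5 → W
n=11: only reaches 10(W), which is W → L
n=12: reaches L-position 9 → W
n=13: only reaches 12(W), which is W → L
n=14: reaches L-position 7 → W
n=15: reaches L-position 5 → W
n=16: only reaches 8(W), 12(W), 14(W), 15(W), all W → L
n=17: reaches L-position 16 → W
n=18: reaches L-position 9 → W
n=19: only reaches 18(W), which is W → L
n=20: reaches L-position 16 → W
n=21: reaches L-position 7 → W
n=22: reaches L-position 11 → W
n=23: only reaches 22(W), which is W → L
n=24: reaches L-position 16 → W
n=25: only reaches 20(W), 24(W), all W → L
n=26: reaches L-position 13 → W
n=27: reaches L-position 9 → W
n=28: only reaches 14(W), 21(W), 24(W), 26(W), 27(W), all W → L
n=29: reaches L-position 28 → W
n=30: reaches L-position 25 → W
n=31: only reaches 30(W), which is W → L
n=32: reaches L-position 16 → W
n=33: reaches L-position 11 → W
n=34: only reaches 17(W), 32(W), 33(W), all W → L
n=35: reaches L-position 28 → W
n=36: reaches L-position 34 → W
n=37: only reaches 36(W), which is W → L
n=38: reaches L-position 19 → W
n=39: reaches L-position 13 → W
n=40: only reaches 20(W), 30(W), 32(W), 35(W), 36(W), 38(W), 39(W), all W → L
Reading off the rows marked L gives the requested list; there are 16 such values of n.

0, 2, 5, 7, 9, 11, 13, 16, 19, 23, 25, 28, 31, 34, 37, 40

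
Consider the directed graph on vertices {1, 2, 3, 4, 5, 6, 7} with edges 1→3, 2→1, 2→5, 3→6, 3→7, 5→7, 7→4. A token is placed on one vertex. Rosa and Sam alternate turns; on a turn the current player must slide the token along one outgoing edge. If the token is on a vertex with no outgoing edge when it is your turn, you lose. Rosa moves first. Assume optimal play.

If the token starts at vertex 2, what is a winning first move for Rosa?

Move to 1.

Use the standard recursion: the mover loses at a terminal position; elsewhere, the mover wins exactly when some move hands the opponent an L position.
Every edge goes from a vertex to one that appears earlier in the order 6, 4, 7, 5, 3, 1, 2, so processing vertices in that order labels each vertex after all of its successors.
6: no outgoing edge → L
4: no outgoing edge → L
7: reaches L-position 4 → W
5: only reaches 7(W), which is W → L
3: reaches L-position 6 → W
1: only reaches 3(W), which is W → L
2: reaches L-position 1 → W
From 2, the L positions reachable in one move are: 1, 5. Any move reaching one of these is winning.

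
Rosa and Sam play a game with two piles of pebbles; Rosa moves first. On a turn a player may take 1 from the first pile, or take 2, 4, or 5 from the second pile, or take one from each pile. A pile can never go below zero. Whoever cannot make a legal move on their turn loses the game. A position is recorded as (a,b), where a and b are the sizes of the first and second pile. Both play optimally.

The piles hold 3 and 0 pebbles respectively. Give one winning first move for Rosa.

Move to (2,0).

Work bottom-up. With no move the player to move loses. Otherwise the position is W if at least one move leads to an L position for the opponent, and L if every move leads to a W.
No move ever increases a pile, so every position that can arise here has a ≤ 3 and b ≤ 0; it is enough to label the cells with 0 ≤ a ≤ 3 and 0 ≤ b ≤ 0.
Every move lowers a or b (never raises either), so fill the grid row by row in increasing a, and left to right within a row: each cell's successors are then already labelled.
      b=0
a=0:    L
a=1:    W
a=2:    L
a=3:    W
Cells with no legal move (terminal, hence L): (0,0).
The remaining L cells, each justified by listing all of its moves:
(2,0): L (sole option (1,0)(W) is W)
Every other cell has at least one move into one of the L cells above, so it is W.
From (3,0), the L positions reachable in one move are: (2,0).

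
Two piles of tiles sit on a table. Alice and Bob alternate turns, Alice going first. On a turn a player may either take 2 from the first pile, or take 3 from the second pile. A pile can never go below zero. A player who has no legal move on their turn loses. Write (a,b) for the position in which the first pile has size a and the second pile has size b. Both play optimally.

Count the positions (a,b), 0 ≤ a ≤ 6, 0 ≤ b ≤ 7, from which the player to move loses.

Work bottom-up. With no move the player to move loses. Otherwise the position is W if at least one move leads to an L position for the opponent, and L if every move leads to a W.
Every move lowers a or b (never raises either), so fill the grid row by row in increasing a, and left to right within a row: each cell's successors are then already labelled.
      b=0  b=1  b=2  b=3  b=4  b=5  b=6  b=7
a=0:    L    L    L    W    W    W    L    L
a=1:    L    L    L    W    W    W    L    L
a=2:    W    W    W    L    L    L    W    W
a=3:    W    W    W    L    L    L    W    W
a=4:    L    L    L    W    W    W    L    L
a=5:    L    L    L    W    W    W    L    L
a=6:    W    W    W    L    L    L    W    W
Cells with no legal move (terminal, hence L): (0,0), (0,1), (0,2), (1,0), (1,1), (1,2).
The remaining L cells, each justified by listing all of its moves:
(0,6): →(0,3)(W) only, which is W, so L
(0,7): →(0,4)(W) only, which is W, so L
(1,6): →(1,3)(W) only, which is W, so L
(1,7): →(1,4)(W) only, which is W, so L
(2,3): →(0,3)(W), (2,0)(W) — all W, so L
(2,4): →(0,4)(W), (2,1)(W) — all W, so L
(2,5): →(0,5)(W), (2,2)(W) — all W, so L
(3,3): →(1,3)(W), (3,0)(W) — all W, so L
(3,4): →(1,4)(W), (3,1)(W) — all W, so L
(3,5): →(1,5)(W), (3,2)(W) — all W, so L
(4,0): →(2,0)(W) only, which is W, so L
(4,1): →(2,1)(W) only, which is W, so L
(4,2): →(2,2)(W) only, which is W, so L
(4,6): →(2,6)(W), (4,3)(W) — all W, so L
(4,7): →(2,7)(W), (4,4)(W) — all W, so L
(5,0): →(3,0)(W) only, which is W, so L
(5,1): →(3,1)(W) only, which is W, so L
(5,2): →(3,2)(W) only, which is W, so L
(5,6): →(3,6)(W), (5,3)(W) — all W, so L
(5,7): →(3,7)(W), (5,4)(W) — all W, so L
(6,3): →(4,3)(W), (6,0)(W) — all W, so L
(6,4): →(4,4)(W), (6,1)(W) — all W, so L
(6,5): →(4,5)(W), (6,2)(W) — all W, so L
Every other cell has at least one move into one of the L cells above, so it is W.
L cells per row: a=0: 5, a=1: 5, a=2: 3, a=3: 3, a=4: 5, a=5: 5, a=6: 3; total 29.

29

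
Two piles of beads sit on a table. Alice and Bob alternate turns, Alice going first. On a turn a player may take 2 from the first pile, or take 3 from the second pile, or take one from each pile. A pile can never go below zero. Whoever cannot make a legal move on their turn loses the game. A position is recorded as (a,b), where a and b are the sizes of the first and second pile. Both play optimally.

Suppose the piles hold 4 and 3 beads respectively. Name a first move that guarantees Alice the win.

Label each position W (a win for the player to move) or L (a loss). A position with no legal move is L; any other position is W exactly when some move reaches an L, and L when every move reaches a W.
No move ever increases a pile, so every position that can arise here has a ≤ 4 and b ≤ 3; it is enough to label the cells with 0 ≤ a ≤ 4 and 0 ≤ b ≤ 3.
Every move lowers a or b (never raises either), so fill the grid row by row in increasing a, and left to right within a row: each cell's successors are then already labelled.
      b=0  b=1  b=2  b=3
a=0:    L    L    L    W
a=1:    L    W    W    W
a=2:    W    W    W    L
a=3:    W    L    L    L
a=4:    L    L    W    W
Cells with no legal move (terminal, hence L): (0,0), (0,1), (0,2), (1,0).
The remaining L cells, each justified by listing all of its moves:
(2,3): →(0,3)(W), (2,0)(W), (1,2)(W) — all W, so L
(3,1): →(1,1)(W), (2,0)(W) — all W, so L
(3,2): →(1,2)(W), (2,1)(W) — all W, so L
(3,3): →(1,3)(W), (3,0)(W), (2,2)(W) — all W, so L
(4,0): →(2,0)(W) only, which is W, so L
(4,1): →(2,1)(W), (3,0)(W) — all W, so L
Every other cell has at least one move into one of the L cells above, so it is W.
From (4,3), the L positions reachable in one move are: (2,3), (4,0), (3,2). Any move reaching one of these is winning.

Move to (2,3).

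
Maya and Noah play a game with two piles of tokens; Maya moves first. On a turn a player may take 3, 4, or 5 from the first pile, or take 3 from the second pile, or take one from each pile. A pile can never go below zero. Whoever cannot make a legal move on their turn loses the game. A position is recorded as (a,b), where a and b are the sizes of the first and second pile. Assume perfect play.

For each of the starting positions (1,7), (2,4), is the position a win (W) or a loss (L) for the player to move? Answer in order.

Positions with no move are L. A position that does have a move is losing for the player to move precisely when every available move leads to a winning position for the opponent. Fill in the labels:
No move ever increases a pile, so every position that can arise here has a ≤ 2 and b ≤ 7; it is enough to label the cells with 0 ≤ a ≤ 2 and 0 ≤ b ≤ 7.
Every move lowers a or b (never raises either), so fill the grid row by row in increasing a, and left to right within a row: each cell's successors are then already labelled.
      b=0  b=1  b=2  b=3  b=4  b=5  b=6  b=7
a=0:    L    L    L    W    W    W    L    L
a=1:    L    W    W    W    L    L    L    W
a=2:    L    W    L    W    L    W    W    W
Cells with no legal move (terminal, hence L): (0,0), (0,1), (0,2), (1,0), (2,0).
The remaining L cells, each justified by listing all of its moves:
(0,6): only reaches (0,3)(W), which is W → L
(0,7): only reaches (0,4)(W), which is W → L
(1,4): only reaches (1,1)(W), (0,3)(W), all W → L
(1,5): only reaches (1,2)(W), (0,4)(W), all W → L
(1,6): only reaches (1,3)(W), (0,5)(W), all W → L
(2,2): only reaches (1,1)(W), which is W → L
(2,4): only reaches (2,1)(W), (1,3)(W), all W → L
Every other cell has at least one move into one of the L cells above, so it is W.
(1,7): the move to (1,4) reaches an L cell, so W
(2,4): one of the L cells justified above, so L

(1,7): W, (2,4): L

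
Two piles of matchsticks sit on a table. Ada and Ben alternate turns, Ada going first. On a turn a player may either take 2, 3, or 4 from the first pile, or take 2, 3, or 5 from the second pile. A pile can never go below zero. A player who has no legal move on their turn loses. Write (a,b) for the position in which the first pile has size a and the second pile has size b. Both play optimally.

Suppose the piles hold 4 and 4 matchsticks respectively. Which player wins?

Compute win/loss labels from the base case upward. A position with no move is L. Any other position is W if it can reach an L in one move, else L.
No move ever increases a pile, so every position that can arise here has a ≤ 4 and b ≤ 4; it is enough to label the cells with 0 ≤ a ≤ 4 and 0 ≤ b ≤ 4.
Every move lowers a or b (never raises either), so fill the grid row by row in increasing a, and left to right within a row: each cell's successors are then already labelled.
      b=0  b=1  b=2  b=3  b=4
a=0:    L    L    W    W    W
a=1:    L    L    W    W    W
a=2:    W    W    L    L    W
a=3:    W    W    L    L    W
a=4:    W    W    W    W    L
Cells with no legal move (terminal, hence L): (0,0), (0,1), (1,0), (1,1).
The remaining L cells, each justified by listing all of its moves:
(2,2): →(0,2)(W), (2,0)(W) — all W, so L
(2,3): →(0,3)(W), (2,1)(W), (2,0)(W) — all W, so L
(3,2): →(1,2)(W), (0,2)(W), (3,0)(W) — all W, so L
(3,3): →(1,3)(W), (0,3)(W), (3,1)(W), (3,0)(W) — all W, so L
(4,4): →(2,4)(W), (1,4)(W), (0,4)(W), (4,2)(W), (4,1)(W) — all W, so L
Every other cell has at least one move into one of the L cells above, so it is W.
The starting position (4,4) is L: whatever Ada does, the opponent receives a W position.

Ben wins.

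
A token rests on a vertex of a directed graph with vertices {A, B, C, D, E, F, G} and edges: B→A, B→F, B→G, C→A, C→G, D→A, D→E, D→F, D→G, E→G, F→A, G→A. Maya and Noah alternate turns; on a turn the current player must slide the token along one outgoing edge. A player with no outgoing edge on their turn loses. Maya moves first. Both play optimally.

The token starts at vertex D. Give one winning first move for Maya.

Move to E.

Label each position W (a win for the player to move) or L (a loss). A position with no legal move is L; any other position is W exactly when some move reaches an L, and L when every move reaches a W.
Every edge goes from a vertex to one that appears earlier in the order A, F, G, E, D, B, C, so processing vertices in that order labels each vertex after all of its successors.
A: no outgoing edge → L
F: can move to A, which is L ⇒ W
G: can move to A, which is L ⇒ W
E: the only move is to G(W), a W ⇒ L
D: can move to E, which is L ⇒ W
B: can move to A, which is L ⇒ W
C: can move to A, which is L ⇒ W
From D, the L positions reachable in one move are: E, A. Any move reaching one of these is winning.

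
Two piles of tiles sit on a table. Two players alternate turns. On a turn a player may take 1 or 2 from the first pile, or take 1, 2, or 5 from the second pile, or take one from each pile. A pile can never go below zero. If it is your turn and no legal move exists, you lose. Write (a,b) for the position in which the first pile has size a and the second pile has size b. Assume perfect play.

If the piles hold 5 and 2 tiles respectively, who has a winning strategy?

The first player wins.

Compute win/loss labels from the base case upward. A position with no move is L. Any other position is W if it can reach an L in one move, else L.
No move ever increases a pile, so every position that can arise here has a ≤ 5 and b ≤ 2; it is enough to label the cells with 0 ≤ a ≤ 5 and 0 ≤ b ≤ 2.
Every move lowers a or b (never raises either), so fill the grid row by row in increasing a, and left to right within a row: each cell's successors are then already labelled.
      b=0  b=1  b=2
a=0:    L    W    W
a=1:    W    W    L
a=2:    W    L    W
a=3:    L    W    W
a=4:    W    W    L
a=5:    W    L    W
Cells with no legal move (terminal, hence L): (0,0).
The remaining L cells, each justified by listing all of its moves:
(1,2): →(0,2)(W), (1,1)(W), (1,0)(W), (0,1)(W) — all W, so L
(2,1): →(1,1)(W), (0,1)(W), (2,0)(W), (1,0)(W) — all W, so L
(3,0): →(2,0)(W), (1,0)(W) — all W, so L
(4,2): →(3,2)(W), (2,2)(W), (4,1)(W), (4,0)(W), (3,1)(W) — all W, so L
(5,1): →(4,1)(W), (3,1)(W), (5,0)(W), (4,0)(W) — all W, so L
Every other cell has at least one move into one of the L cells above, so it is W.
From (5,2) the player to move can move to (4,2), reaching an L position.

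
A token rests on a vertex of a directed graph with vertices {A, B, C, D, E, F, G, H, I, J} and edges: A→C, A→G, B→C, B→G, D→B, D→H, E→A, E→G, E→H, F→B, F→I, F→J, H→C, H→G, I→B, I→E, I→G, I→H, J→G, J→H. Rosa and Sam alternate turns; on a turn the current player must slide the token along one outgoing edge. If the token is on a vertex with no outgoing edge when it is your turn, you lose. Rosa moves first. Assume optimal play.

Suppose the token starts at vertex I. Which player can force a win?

Classify positions by backward induction: terminal positions (no move available) are L. From any other position, the mover wins iff some move reaches an L.
Every edge goes from a vertex to one that appears earlier in the order G, C, B, H, A, E, I, D, J, F, so processing vertices in that order labels each vertex after all of its successors.
G: no outgoing edge → L
C: no outgoing edge → L
B: →C(L), so W
H: →C(L), so W
A: →C(L), so W
E: →G(L), so W
I: →G(L), so W
D: →H(W), B(W) — all W, so L
J: →G(L), so W
F: →J(W), I(W), B(W) — all W, so L
From I Rosa can move to G, reaching an L position.

Rosa wins.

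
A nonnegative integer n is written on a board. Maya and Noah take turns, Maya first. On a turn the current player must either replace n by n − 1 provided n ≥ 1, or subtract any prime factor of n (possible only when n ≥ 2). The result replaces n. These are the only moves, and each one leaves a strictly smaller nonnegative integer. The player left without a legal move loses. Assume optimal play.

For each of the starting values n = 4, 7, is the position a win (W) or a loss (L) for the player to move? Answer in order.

4: L, 7: W

Work bottom-up. With no move the player to move loses. Otherwise the position is W if at least one move leads to an L position for the opponent, and L if every move leads to a W.
n=0: no move → L
n=1: W (go to 0, an L position)
n=2: W (go to 0, an L position)
n=3: W (go to 0, an L position)
n=4: L (options 2(W), 3(W) are all W)
n=5: W (go to 0, an L position)
n=6: W (go to 4, an L position)
n=7: W (go to 0, an L position)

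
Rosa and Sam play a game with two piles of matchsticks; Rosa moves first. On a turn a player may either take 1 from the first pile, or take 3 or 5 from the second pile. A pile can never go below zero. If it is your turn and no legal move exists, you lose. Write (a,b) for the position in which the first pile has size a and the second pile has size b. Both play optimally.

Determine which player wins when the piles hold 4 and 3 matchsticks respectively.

Positions with no move are L. A position that does have a move is losing for the player to move precisely when every available move leads to a winning position for the opponent. Fill in the labels:
No move ever increases a pile, so every position that can arise here has a ≤ 4 and b ≤ 3; it is enough to label the cells with 0 ≤ a ≤ 4 and 0 ≤ b ≤ 3.
Every move lowers a or b (never raises either), so fill the grid row by row in increasing a, and left to right within a row: each cell's successors are then already labelled.
      b=0  b=1  b=2  b=3
a=0:    L    L    L    W
a=1:    W    W    W    L
a=2:    L    L    L    W
a=3:    W    W    W    L
a=4:    L    L    L    W
Cells with no legal move (terminal, hence L): (0,0), (0,1), (0,2).
The remaining L cells, each justified by listing all of its moves:
(1,3): L (options (0,3)(W), (1,0)(W) are all W)
(2,0): L (sole option (1,0)(W) is W)
(2,1): L (sole option (1,1)(W) is W)
(2,2): L (sole option (1,2)(W) is W)
(3,3): L (options (2,3)(W), (3,0)(W) are all W)
(4,0): L (sole option (3,0)(W) is W)
(4,1): L (sole option (3,1)(W) is W)
(4,2): L (sole option (3,2)(W) is W)
Every other cell has at least one move into one of the L cells above, so it is W.
From (4,3) Rosa can move to (3,3), reaching an L position.

Rosa wins.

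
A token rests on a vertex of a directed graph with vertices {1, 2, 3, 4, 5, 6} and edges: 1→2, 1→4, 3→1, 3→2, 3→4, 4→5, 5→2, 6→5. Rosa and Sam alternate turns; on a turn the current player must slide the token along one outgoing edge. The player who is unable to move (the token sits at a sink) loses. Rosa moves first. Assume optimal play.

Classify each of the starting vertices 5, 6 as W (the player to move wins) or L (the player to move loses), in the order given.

5: W, 6: L

Use the standard recursion: the mover loses at a terminal position; elsewhere, the mover wins exactly when some move hands the opponent an L position.
Every edge goes from a vertex to one that appears earlier in the order 2, 5, 4, 1, 3, 6, so processing vertices in that order labels each vertex after all of its successors.
2: no outgoing edge → L
5: reaches L-position 2 → W
4: only reaches 5(W), which is W → L
1: reaches L-position 4 → W
3: reaches L-position 4 → W
6: only reaches 5(W), which is W → L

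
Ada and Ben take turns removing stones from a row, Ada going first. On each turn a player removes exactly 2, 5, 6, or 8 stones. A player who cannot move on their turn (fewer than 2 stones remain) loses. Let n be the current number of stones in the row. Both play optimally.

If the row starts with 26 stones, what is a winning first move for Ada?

Remove 8, leaving 18.

Build the W/L table. Terminal = L. A non-terminal position is W if it has a move to some L; otherwise it is L.
n=0: no move → L
n=1: no move → L
n=2: can move to 0, which is L ⇒ W
n=3: can move to 1, which is L ⇒ W
n=4: the only move is to 2(W), a W ⇒ L
n=5: can move to 0, which is L ⇒ W
n=6: can move to 4, which is L ⇒ W
n=7: can move to 1, which is L ⇒ W
n=8: can move to 0, which is L ⇒ W
n=9: can move to 4, which is L ⇒ W
n=10: can move to 4, which is L ⇒ W
n=11: moves to 9(W), 6(W), 5(W), 3(W); every one is W ⇒ L
n=12: can move to 4, which is L ⇒ W
n=13: can move to 11, which is L ⇒ W
n=14: moves to 12(W), 9(W), 8(W), 6(W); every one is W ⇒ L
n=15: moves to 13(W), 10(W), 9(W), 7(W); every one is W ⇒ L
n=16: can move to 14, which is L ⇒ W
n=17: can move to 15, which is L ⇒ W
n=18: moves to 16(W), 13(W), 12(W), 10(W); every one is W ⇒ L
n=19: can move to 14, which is L ⇒ W
n=20: can move to 18, which is L ⇒ W
n=21: can move to 15, which is L ⇒ W
n=22: can move to 14, which is L ⇒ W
n=23: can move to 18, which is L ⇒ W
n=24: can move to 18, which is L ⇒ W
n=25: moves to 23(W), 20(W), 19(W), 17(W); every one is W ⇒ L
n=26: can move to 18, which is L ⇒ W
From 26, the L positions reachable in one move are: 18.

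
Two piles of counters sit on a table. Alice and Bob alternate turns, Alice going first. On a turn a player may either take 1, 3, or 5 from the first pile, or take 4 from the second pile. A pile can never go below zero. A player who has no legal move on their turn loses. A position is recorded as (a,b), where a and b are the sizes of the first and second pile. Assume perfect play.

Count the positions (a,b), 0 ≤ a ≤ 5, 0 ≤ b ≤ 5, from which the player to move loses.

Build the W/L table. Terminal = L. A non-terminal position is W if it has a move to some L; otherwise it is L.
Every move lowers a or b (never raises either), so fill the grid row by row in increasing a, and left to right within a row: each cell's successors are then already labelled.
      b=0  b=1  b=2  b=3  b=4  b=5
a=0:    L    L    L    L    W    W
a=1:    W    W    W    W    L    L
a=2:    L    L    L    L    W    W
a=3:    W    W    W    W    L    L
a=4:    L    L    L    L    W    W
a=5:    W    W    W    W    L    L
Cells with no legal move (terminal, hence L): (0,0), (0,1), (0,2), (0,3).
The remaining L cells, each justified by listing all of its moves:
(1,4): only reaches (0,4)(W), (1,0)(W), all W → L
(1,5): only reaches (0,5)(W), (1,1)(W), all W → L
(2,0): only reaches (1,0)(W), which is W → L
(2,1): only reaches (1,1)(W), which is W → L
(2,2): only reaches (1,2)(W), which is W → L
(2,3): only reaches (1,3)(W), which is W → L
(3,4): only reaches (2,4)(W), (0,4)(W), (3,0)(W), all W → L
(3,5): only reaches (2,5)(W), (0,5)(W), (3,1)(W), all W → L
(4,0): only reaches (3,0)(W), (1,0)(W), all W → L
(4,1): only reaches (3,1)(W), (1,1)(W), all W → L
(4,2): only reaches (3,2)(W), (1,2)(W), all W → L
(4,3): only reaches (3,3)(W), (1,3)(W), all W → L
(5,4): only reaches (4,4)(W), (2,4)(W), (0,4)(W), (5,0)(W), all W → L
(5,5): only reaches (4,5)(W), (2,5)(W), (0,5)(W), (5,1)(W), all W → L
Every other cell has at least one move into one of the L cells above, so it is W.
L cells per row: a=0: 4, a=1: 2, a=2: 4, a=3: 2, a=4: 4, a=5: 2; total 18.

18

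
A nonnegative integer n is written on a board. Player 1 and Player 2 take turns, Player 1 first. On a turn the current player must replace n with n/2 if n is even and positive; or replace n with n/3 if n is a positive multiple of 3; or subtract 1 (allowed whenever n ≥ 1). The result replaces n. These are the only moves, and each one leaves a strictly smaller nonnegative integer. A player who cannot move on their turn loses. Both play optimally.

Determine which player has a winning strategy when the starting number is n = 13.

Positions with no move are L. A position that does have a move is losing for the player to move precisely when every available move leads to a winning position for the opponent. Fill in the labels:
n=0: no move → L
n=1: reaches L-position 0 → W
n=2: only reaches 1(W), which is W → L
n=3: reaches L-position 2 → W
n=4: reaches L-position 2 → W
n=5: only reaches 4(W), which is W → L
n=6: reaches L-position 2 → W
n=7: only reaches 6(W), which is W → L
n=8: reaches L-position 7 → W
n=9: only reaches 3(W), 8(W), all W → L
n=10: reaches L-position 5 → W
n=11: only reaches 10(W), which is W → L
n=12: reaches L-position 11 → W
n=13: only reaches 12(W), which is W → L
Every move from 13 reaches a W position, so the mover loses.

Player 2 wins.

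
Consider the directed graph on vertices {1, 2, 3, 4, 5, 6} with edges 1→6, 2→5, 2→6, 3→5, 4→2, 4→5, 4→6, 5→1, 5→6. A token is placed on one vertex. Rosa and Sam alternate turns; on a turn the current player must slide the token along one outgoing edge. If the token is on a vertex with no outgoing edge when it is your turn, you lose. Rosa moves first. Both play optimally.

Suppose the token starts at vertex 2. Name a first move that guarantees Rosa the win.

Move to 6.

Label each position W (a win for the player to move) or L (a loss). A position with no legal move is L; any other position is W exactly when some move reaches an L, and L when every move reaches a W.
Every edge goes from a vertex to one that appears earlier in the order 6, 1, 5, 2, 4, 3, so processing vertices in that order labels each vertex after all of its successors.
6: no outgoing edge → L
1: reaches L-position 6 → W
5: reaches L-position 6 → W
2: reaches L-position 6 → W
4: reaches L-position 6 → W
3: only reaches 5(W), which is W → L
From 2, the L positions reachable in one move are: 6.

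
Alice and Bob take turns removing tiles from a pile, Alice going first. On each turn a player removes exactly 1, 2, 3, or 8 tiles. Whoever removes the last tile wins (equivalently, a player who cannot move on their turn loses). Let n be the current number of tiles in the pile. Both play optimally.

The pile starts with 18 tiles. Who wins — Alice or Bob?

Bob wins.

Work bottom-up. With no move the player to move loses. Otherwise the position is W if at least one move leads to an L position for the opponent, and L if every move leads to a W.
n=0: no move → L
n=1: W (go to 0, an L position)
n=2: W (go to 0, an L position)
n=3: W (go to 0, an L position)
n=4: L (options 3(W), 2(W), 1(W) are all W)
n=5: W (go to 4, an L position)
n=6: W (go to 4, an L position)
n=7: W (go to 4, an L position)
n=8: W (go to 0, an L position)
n=9: L (options 8(W), 7(W), 6(W), 1(W) are all W)
n=10: W (go to 9, an L position)
n=11: W (go to 9, an L position)
n=12: W (go to 9, an L position)
n=13: L (options 12(W), 11(W), 10(W), 5(W) are all W)
n=14: W (go to 13, an L position)
n=15: W (go to 13, an L position)
n=16: W (go to 13, an L position)
n=17: W (go to 9, an L position)
n=18: L (options 17(W), 16(W), 15(W), 10(W) are all W)
Every move from 18 reaches a W position, so the mover loses.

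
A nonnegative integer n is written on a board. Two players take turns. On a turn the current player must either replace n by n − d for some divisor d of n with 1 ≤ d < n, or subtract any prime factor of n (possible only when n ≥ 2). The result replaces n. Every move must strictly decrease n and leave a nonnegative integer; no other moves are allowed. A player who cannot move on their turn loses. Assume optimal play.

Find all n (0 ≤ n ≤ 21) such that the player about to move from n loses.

0, 1, 4, 9, 14, 20

Build the W/L table. Terminal = L. A non-terminal position is W if it has a move to some L; otherwise it is L.
n=0: no move → L
n=1: no move → L
n=2: can move to 0, which is L ⇒ W
n=3: can move to 0, which is L ⇒ W
n=4: moves to 2(W), 3(W); every one is W ⇒ L
n=5: can move to 0, which is L ⇒ W
n=6: can move to 4, which is L ⇒ W
n=7: can move to 0, which is L ⇒ W
n=8: can move to 4, which is L ⇒ W
n=9: moves to 6(W), 8(W); every one is W ⇒ L
n=10: can move to 9, which is L ⇒ W
n=11: can move to 0, which is L ⇒ W
n=12: can move to 9, which is L ⇒ W
n=13: can move to 0, which is L ⇒ W
n=14: moves to 7(W), 12(W), 13(W); every one is W ⇒ L
n=15: can move to 14, which is L ⇒ W
n=16: can move to 14, which is L ⇒ W
n=17: can move to 0, which is L ⇒ W
n=18: can move to 9, which is L ⇒ W
n=19: can move to 0, which is L ⇒ W
n=20: moves to 10(W), 15(W), 16(W), 18(W), 19(W); every one is W ⇒ L
n=21: can move to 14, which is L ⇒ W
The losing starting values of n are exactly the entries labelled L in this table (6 of them).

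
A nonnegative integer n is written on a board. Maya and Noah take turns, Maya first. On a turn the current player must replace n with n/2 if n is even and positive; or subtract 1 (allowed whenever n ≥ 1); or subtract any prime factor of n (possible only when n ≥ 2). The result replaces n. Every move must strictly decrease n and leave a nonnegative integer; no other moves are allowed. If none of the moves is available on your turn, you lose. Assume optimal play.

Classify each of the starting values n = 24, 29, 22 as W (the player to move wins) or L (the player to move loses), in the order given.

Classify positions by backward induction: terminal positions (no move available) are L. From any other position, the mover wins iff some move reaches an L.
n=0: no move → L
n=1: W (go to 0, an L position)
n=2: W (go to 0, an L position)
n=3: W (go to 0, an L position)
n=4: L (options 2(W), 3(W) are all W)
n=5: W (go to 0, an L position)
n=6: W (go to 4, an L position)
n=7: W (go to 0, an L position)
n=8: W (go to 4, an L position)
n=9: L (options 6(W), 8(W) are all W)
n=10: W (go to 9, an L position)
n=11: W (go to 0, an L position)
n=12: W (go to 9, an L position)
n=13: W (go to 0, an L position)
n=14: L (options 7(W), 12(W), 13(W) are all W)
n=15: W (go to 14, an L position)
n=16: W (go to 14, an L position)
n=17: W (go to 0, an L position)
n=18: W (go to 9, an L position)
n=19: W (go to 0, an L position)
n=20: L (options 10(W), 15(W), 18(W), 19(W) are all W)
n=21: W (go to 14, an L position)
n=22: W (go to 20, an L position)
n=23: W (go to 0, an L position)
n=24: L (options 12(W), 21(W), 22(W), 23(W) are all W)
n=25: W (go to 20, an L position)
n=26: W (go to 24, an L position)
n=27: W (go to 24, an L position)
n=28: W (go to 14, an L position)
n=29: W (go to 0, an L position)

24: L, 29: W, 22: W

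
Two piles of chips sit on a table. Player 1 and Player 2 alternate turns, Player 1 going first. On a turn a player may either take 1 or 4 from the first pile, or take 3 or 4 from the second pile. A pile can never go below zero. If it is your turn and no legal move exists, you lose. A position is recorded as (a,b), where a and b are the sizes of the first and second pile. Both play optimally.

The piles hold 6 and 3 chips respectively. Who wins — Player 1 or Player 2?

Player 2 wins.

Use the standard recursion: the mover loses at a terminal position; elsewhere, the mover wins exactly when some move hands the opponent an L position.
No move ever increases a pile, so every position that can arise here has a ≤ 6 and b ≤ 3; it is enough to label the cells with 0 ≤ a ≤ 6 and 0 ≤ b ≤ 3.
Every move lowers a or b (never raises either), so fill the grid row by row in increasing a, and left to right within a row: each cell's successors are then already labelled.
      b=0  b=1  b=2  b=3
a=0:    L    L    L    W
a=1:    W    W    W    L
a=2:    L    L    L    W
a=3:    W    W    W    L
a=4:    W    W    W    W
a=5:    L    L    L    W
a=6:    W    W    W    L
Cells with no legal move (terminal, hence L): (0,0), (0,1), (0,2).
The remaining L cells, each justified by listing all of its moves:
(1,3): only reaches (0,3)(W), (1,0)(W), all W → L
(2,0): only reaches (1,0)(W), which is W → L
(2,1): only reaches (1,1)(W), which is W → L
(2,2): only reaches (1,2)(W), which is W → L
(3,3): only reaches (2,3)(W), (3,0)(W), all W → L
(5,0): only reaches (4,0)(W), (1,0)(W), all W → L
(5,1): only reaches (4,1)(W), (1,1)(W), all W → L
(5,2): only reaches (4,2)(W), (1,2)(W), all W → L
(6,3): only reaches (5,3)(W), (2,3)(W), (6,0)(W), all W → L
Every other cell has at least one move into one of the L cells above, so it is W.
Every move from (6,3) reaches a W position, so the mover loses.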